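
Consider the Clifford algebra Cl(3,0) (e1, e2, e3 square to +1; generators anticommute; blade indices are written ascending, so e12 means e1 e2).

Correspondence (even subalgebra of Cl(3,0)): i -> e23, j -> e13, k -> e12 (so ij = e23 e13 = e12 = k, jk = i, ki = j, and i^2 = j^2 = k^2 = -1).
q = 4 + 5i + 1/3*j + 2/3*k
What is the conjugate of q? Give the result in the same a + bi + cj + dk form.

In blades: q = 4 + 2/3*e12 + 1/3*e13 + 5*e23.
Quaternion conjugation is reversion on the even subalgebra: the scalar is fixed and every grade-2 blade flips sign, giving 4 - 2/3*e12 - 1/3*e13 - 5*e23; translating back:
Answer: 4 - 5i - 1/3*j - 2/3*k


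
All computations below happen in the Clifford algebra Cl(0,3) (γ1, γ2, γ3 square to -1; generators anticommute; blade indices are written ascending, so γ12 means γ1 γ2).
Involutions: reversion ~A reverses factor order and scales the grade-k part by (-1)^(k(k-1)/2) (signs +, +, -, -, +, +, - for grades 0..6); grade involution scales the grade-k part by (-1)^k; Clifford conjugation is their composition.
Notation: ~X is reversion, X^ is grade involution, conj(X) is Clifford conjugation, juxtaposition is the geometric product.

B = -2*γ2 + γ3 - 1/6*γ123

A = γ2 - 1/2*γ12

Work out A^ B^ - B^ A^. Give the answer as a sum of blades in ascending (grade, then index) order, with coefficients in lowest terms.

first term: 2 + γ1 + 1/12*γ3 - 1/6*γ13 + γ23 + 1/2*γ123
second term: 2 - γ1 + 1/12*γ3 - 1/6*γ13 - γ23 + 1/2*γ123
Answer: 2*γ1 + 2*γ23


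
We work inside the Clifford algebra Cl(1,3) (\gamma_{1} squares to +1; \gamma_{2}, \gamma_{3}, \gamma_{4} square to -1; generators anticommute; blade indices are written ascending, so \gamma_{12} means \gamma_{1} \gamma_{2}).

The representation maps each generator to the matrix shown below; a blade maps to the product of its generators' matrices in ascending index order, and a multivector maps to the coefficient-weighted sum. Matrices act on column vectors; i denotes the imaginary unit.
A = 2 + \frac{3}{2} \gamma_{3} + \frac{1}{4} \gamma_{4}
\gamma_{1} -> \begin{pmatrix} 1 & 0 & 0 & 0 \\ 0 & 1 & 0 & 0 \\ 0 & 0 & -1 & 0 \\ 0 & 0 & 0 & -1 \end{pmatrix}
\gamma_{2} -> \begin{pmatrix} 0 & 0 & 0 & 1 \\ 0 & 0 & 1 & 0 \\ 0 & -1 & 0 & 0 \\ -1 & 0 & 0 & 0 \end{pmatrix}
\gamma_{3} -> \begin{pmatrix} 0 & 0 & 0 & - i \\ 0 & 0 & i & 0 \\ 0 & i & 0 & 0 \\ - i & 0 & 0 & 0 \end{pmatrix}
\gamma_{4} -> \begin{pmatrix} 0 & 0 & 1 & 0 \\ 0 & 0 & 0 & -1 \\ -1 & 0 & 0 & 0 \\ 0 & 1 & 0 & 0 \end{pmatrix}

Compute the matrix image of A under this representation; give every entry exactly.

M = (2)*1 + (\frac{3}{2})*rho(\gamma_{3}) + (\frac{1}{4})*rho(\gamma_{4}), summed entrywise (1 is the identity matrix):
Answer: \begin{pmatrix} 2 & 0 & \frac{1}{4} & - \frac{3 i}{2} \\ 0 & 2 & \frac{3 i}{2} & - \frac{1}{4} \\ - \frac{1}{4} & \frac{3 i}{2} & 2 & 0 \\ - \frac{3 i}{2} & \frac{1}{4} & 0 & 2 \end{pmatrix}


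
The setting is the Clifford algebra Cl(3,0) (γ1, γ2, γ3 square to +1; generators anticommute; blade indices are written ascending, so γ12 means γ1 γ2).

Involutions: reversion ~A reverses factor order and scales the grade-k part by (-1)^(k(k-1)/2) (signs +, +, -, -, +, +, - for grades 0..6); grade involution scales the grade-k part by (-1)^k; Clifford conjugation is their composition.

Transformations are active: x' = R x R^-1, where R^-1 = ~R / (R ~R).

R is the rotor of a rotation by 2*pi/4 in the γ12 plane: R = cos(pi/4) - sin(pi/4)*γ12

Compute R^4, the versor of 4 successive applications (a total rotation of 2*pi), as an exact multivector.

The rotor phase is half the rotation angle and phases add under composition, so 4 steps in the γ12 plane accumulate phase 4*(pi/4) = pi: R^4 = cos(pi) - sin(pi)*γ12.
cos(pi) = -1 and sin(pi) = 0, so R^4 = -1. The total rotation 2*pi is 1 full turn, so every vector returns to itself, yet the rotor is -1, on the OTHER sheet of the double cover (an odd number of 2*pi turns).
Answer: -1


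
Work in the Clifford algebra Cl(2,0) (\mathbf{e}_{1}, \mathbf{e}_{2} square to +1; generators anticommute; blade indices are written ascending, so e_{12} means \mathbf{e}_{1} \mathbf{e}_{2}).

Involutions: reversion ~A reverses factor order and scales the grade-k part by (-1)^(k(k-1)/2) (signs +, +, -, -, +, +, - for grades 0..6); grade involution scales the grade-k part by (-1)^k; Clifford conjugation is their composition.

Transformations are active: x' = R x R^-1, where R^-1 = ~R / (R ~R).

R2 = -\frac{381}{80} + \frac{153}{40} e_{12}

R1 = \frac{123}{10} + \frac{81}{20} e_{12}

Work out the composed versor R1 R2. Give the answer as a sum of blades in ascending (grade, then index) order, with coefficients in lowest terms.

Distribute over the terms of R1 (each basis-blade product reordered to ascending indices, repeated generators contracted through their squares):
(\frac{123}{10}) R2 = -\frac{46863}{800} + \frac{18819}{400} e_{12}
(\frac{81}{20} e_{12}) R2 = -\frac{12393}{800} - \frac{30861}{1600} e_{12}
Summing the partial products and collecting blades:
Answer: -\frac{7407}{100} + \frac{8883}{320} e_{12}


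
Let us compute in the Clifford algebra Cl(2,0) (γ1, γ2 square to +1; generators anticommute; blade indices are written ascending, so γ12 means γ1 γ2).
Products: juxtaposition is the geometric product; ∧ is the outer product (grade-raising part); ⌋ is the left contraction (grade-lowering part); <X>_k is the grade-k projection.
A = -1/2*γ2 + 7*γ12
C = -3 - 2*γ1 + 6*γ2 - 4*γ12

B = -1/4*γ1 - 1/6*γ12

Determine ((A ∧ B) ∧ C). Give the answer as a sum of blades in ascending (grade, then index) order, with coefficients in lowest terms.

step 1: -1/8*γ12
step 2: 3/8*γ12
Answer: 3/8*γ12


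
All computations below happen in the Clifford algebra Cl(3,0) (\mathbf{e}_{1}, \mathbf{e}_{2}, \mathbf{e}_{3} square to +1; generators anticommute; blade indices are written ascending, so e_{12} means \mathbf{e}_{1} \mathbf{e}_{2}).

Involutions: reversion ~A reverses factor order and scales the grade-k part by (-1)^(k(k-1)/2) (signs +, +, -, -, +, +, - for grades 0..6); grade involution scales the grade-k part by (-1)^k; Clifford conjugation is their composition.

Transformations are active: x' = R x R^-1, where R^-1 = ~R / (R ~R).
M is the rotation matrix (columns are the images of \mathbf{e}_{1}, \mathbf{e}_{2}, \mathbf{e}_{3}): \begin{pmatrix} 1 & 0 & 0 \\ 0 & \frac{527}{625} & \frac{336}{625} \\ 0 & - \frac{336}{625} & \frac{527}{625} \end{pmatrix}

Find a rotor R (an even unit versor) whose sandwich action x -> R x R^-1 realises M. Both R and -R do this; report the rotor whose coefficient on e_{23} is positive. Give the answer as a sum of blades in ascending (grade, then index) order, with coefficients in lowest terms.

Method: write R = a + b12*e_{12} + b13*e_{13} + b23*e_{23} with a^2 + b12^2 + b13^2 + b23^2 = 1 (so R^-1 = ~R). Expanding the columns R e_j ~R gives tr M = 4a^2 - 1 and, from the antisymmetric part, M21 - M12 = -4a*b12, M13 - M31 = 4a*b13, M32 - M23 = -4a*b23.
Here tr M = \frac{1679}{625}, so a^2 = (1 + tr M)/4 = \frac{576}{625} and a = ±\frac{24}{25}. Taking a = \frac{24}{25}: M21 - M12 = 0, M13 - M31 = 0, M32 - M23 = -\frac{672}{625}, giving b12 = 0, b13 = 0, b23 = \frac{7}{25}, i.e. R = \frac{24}{25} + \frac{7}{25} e_{23}.
Its e_{23} coefficient is already positive.
Answer: \frac{24}{25} + \frac{7}{25} e_{23}. Recall the cover is two-to-one: with M of trace \frac{1679}{625}, both preimages act alike, and the stated e_{23} sign chooses the sheet.


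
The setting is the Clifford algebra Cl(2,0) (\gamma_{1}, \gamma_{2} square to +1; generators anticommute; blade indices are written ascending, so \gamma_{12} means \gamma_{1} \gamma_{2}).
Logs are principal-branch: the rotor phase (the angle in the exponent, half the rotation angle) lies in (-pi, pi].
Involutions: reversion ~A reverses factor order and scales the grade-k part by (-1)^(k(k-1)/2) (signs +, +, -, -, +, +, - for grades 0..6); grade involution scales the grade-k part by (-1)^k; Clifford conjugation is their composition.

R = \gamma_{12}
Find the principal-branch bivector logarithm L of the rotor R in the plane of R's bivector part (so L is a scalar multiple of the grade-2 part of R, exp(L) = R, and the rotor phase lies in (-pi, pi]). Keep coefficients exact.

The scalar part of R is 0, which fixes the principal-branch rotor phase; the unit plane is then the bivector part divided by the sine of that phase, and L is that plane scaled by the phase.
Concretely: cos(phase) = 0 gives phase = ±\frac{\pi}{2}, and since phase/sin(phase) is even the sign is immaterial: L = (phase/sin(phase)) * <R>_2 = (\frac{\pi}{2}) * <R>_2.
Answer: \frac{\pi}{2} \gamma_{12}


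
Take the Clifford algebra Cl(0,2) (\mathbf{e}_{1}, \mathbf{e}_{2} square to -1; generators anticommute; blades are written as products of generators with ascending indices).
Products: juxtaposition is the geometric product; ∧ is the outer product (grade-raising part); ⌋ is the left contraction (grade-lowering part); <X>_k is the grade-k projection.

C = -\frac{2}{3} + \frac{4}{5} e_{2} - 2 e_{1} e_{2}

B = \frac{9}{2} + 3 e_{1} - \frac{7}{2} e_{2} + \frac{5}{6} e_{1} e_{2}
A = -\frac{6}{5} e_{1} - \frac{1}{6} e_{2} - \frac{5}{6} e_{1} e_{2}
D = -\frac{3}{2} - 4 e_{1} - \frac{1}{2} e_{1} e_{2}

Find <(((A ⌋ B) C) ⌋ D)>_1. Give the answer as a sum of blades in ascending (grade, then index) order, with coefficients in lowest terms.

step 1: \frac{167}{45} - \frac{5}{36} e_{1} + e_{2}
step 2: -\frac{442}{135} - \frac{103}{54} e_{1} + \frac{911}{450} e_{2} - \frac{113}{15} e_{1} e_{2}
step 3: -\frac{1751}{270} + \frac{32627}{2700} e_{1} - \frac{103}{108} e_{2} + \frac{221}{135} e_{1} e_{2}
step 4: \frac{32627}{2700} e_{1} - \frac{103}{108} e_{2}
Answer: \frac{32627}{2700} e_{1} - \frac{103}{108} e_{2}


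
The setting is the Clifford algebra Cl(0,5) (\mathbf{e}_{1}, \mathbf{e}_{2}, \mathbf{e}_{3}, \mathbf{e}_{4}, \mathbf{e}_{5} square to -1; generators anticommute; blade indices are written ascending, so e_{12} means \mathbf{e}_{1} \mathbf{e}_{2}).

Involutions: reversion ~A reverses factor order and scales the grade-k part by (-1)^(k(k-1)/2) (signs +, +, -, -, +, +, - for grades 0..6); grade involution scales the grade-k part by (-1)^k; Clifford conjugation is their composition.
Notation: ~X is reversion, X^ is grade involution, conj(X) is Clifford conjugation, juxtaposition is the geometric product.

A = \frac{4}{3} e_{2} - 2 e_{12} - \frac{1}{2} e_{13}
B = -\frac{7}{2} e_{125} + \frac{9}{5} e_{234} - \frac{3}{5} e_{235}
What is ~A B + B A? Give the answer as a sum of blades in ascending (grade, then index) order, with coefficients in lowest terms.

first term: 7 e_{5} - \frac{14}{3} e_{15} - \frac{12}{5} e_{34} + \frac{4}{5} e_{35} + \frac{9}{10} e_{124} - \frac{3}{10} e_{125} - \frac{18}{5} e_{134} + \frac{6}{5} e_{135} + \frac{7}{4} e_{235}
second term: -7 e_{5} - \frac{14}{3} e_{15} - \frac{12}{5} e_{34} + \frac{4}{5} e_{35} + \frac{9}{10} e_{124} - \frac{3}{10} e_{125} - \frac{18}{5} e_{134} + \frac{6}{5} e_{135} + \frac{7}{4} e_{235}
Answer: -\frac{28}{3} e_{15} - \frac{24}{5} e_{34} + \frac{8}{5} e_{35} + \frac{9}{5} e_{124} - \frac{3}{5} e_{125} - \frac{36}{5} e_{134} + \frac{12}{5} e_{135} + \frac{7}{2} e_{235}


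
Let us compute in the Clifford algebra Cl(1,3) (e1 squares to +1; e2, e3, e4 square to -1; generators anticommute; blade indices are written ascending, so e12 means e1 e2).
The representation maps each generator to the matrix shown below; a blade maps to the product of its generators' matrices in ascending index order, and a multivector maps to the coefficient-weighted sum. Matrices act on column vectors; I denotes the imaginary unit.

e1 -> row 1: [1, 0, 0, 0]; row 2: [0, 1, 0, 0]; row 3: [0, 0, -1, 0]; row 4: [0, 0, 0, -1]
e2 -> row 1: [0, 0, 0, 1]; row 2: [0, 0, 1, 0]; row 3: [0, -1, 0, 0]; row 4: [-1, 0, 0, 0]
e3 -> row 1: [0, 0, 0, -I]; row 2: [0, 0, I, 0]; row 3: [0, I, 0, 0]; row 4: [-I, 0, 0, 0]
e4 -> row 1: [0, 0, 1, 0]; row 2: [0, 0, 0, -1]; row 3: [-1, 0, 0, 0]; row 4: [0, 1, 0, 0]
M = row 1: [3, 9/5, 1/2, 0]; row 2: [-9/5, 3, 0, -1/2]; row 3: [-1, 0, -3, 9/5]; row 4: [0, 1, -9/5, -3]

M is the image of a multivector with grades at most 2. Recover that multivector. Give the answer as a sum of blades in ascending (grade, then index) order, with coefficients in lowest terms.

Method: the blade images are trace-orthogonal — tr(rho(e_A) rho(e_B)^-1) = 4 if A = B and 0 otherwise — and rho(e_A)^-1 = (e_A)^2 * rho(e_A) with (e_A)^2 = +1 or -1, so the coefficient of e_A in the preimage is (e_A)^2 * tr(M rho(e_A))/4.
Nonzero projections over blades of grade <= 2: e1: (e1)^2 = +1, tr(M rho(e1)) = 12, coefficient 3; e4: (e4)^2 = -1, tr(M rho(e4)) = -3, coefficient 3/4; e14: (e14)^2 = +1, tr(M rho(e14)) = -1, coefficient -1/4; e24: (e24)^2 = -1, tr(M rho(e24)) = -36/5, coefficient 9/5. Every other blade of grade <= 2 projects to 0.
Answer: 3*e1 + 3/4*e4 - 1/4*e14 + 9/5*e24


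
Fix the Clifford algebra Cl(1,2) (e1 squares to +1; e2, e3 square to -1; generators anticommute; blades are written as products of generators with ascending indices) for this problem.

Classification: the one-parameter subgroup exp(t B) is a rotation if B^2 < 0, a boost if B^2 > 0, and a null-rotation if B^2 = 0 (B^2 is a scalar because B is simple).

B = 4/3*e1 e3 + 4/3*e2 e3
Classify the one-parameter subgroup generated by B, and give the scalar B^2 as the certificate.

B^2 term by term: the squares give (4/3)^2*(e1 e3)^2 + (4/3)^2*(e2 e3)^2 = 16/9*(+1) + 16/9*(-1) = 0 (each basis 2-blade squares to minus the product of its generators' squares); cross terms between blades sharing an index anticommute and cancel. So B^2 = 0.
Answer: null-rotation, certificate B^2 = 0. Certificate logic: 0 is a conjugation-invariant scalar, so its sign fixes rotation versus boost versus null-rotation outright.


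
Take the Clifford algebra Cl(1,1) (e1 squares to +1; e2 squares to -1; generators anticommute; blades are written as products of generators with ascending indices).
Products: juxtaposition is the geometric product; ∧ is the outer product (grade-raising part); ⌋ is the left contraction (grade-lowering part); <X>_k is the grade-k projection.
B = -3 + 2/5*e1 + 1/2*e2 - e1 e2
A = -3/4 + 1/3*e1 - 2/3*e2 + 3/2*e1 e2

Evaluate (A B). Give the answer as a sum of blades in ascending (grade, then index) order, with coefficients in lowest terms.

step 1: 73/60 - 83/60*e1 + 83/120*e2 - 199/60*e1 e2
Answer: 73/60 - 83/60*e1 + 83/120*e2 - 199/60*e1 e2


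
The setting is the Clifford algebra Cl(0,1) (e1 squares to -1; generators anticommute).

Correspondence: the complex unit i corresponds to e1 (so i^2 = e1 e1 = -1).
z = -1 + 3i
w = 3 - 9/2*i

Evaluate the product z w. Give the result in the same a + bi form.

In blades: z = -1 + 3*e1, w = 3 - 9/2*e1.
Distribute z over w term by term (generator squares from the signature, products reordered to ascending indices): (-1)*w = -3 + 9/2*e1; (3*e1)*w = 27/2 + 9*e1.
Sum: 21/2 + 27/2*e1; translating back through the correspondence:
Answer: 21/2 + 27/2*i


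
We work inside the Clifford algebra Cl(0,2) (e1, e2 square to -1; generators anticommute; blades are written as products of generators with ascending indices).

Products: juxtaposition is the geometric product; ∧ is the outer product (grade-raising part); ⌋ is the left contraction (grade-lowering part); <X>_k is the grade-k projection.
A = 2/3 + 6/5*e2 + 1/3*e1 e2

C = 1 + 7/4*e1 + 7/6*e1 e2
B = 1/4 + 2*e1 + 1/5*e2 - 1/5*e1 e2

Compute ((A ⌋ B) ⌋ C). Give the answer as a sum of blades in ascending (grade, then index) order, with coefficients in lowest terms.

step 1: -1/150 + 82/75*e1 + 2/15*e2 - 2/15*e1 e2
step 2: -397/225 + 259/1800*e1 - 287/225*e2 - 7/900*e1 e2
Answer: -397/225 + 259/1800*e1 - 287/225*e2 - 7/900*e1 e2


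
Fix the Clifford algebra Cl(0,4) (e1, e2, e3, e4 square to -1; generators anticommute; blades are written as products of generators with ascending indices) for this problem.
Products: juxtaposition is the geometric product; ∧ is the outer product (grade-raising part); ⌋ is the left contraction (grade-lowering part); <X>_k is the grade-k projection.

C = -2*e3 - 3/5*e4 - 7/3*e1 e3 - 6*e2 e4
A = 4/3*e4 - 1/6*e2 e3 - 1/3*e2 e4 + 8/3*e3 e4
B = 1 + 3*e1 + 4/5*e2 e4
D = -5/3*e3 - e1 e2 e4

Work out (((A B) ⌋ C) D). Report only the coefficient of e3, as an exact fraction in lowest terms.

step 1: 4/15 + 16/15*e2 + 4/3*e4 - 4*e1 e4 - 23/10*e2 e3 - 1/3*e2 e4 + 38/15*e3 e4 - 1/2*e1 e2 e3 - e1 e2 e4 + 8*e1 e3 e4
step 2: -6/5 - 8*e2 - 8/15*e3 + 156/25*e4 - 28/45*e1 e3 - 8/5*e2 e4
step 3: -8/9 - 356/135*e1 + 2*e3 + 156/25*e1 e2 + 8*e1 e4 + 40/3*e2 e3 + 52/5*e3 e4 + 6/5*e1 e2 e4 - 148/45*e2 e3 e4 + 8/15*e1 e2 e3 e4
Answer: 2


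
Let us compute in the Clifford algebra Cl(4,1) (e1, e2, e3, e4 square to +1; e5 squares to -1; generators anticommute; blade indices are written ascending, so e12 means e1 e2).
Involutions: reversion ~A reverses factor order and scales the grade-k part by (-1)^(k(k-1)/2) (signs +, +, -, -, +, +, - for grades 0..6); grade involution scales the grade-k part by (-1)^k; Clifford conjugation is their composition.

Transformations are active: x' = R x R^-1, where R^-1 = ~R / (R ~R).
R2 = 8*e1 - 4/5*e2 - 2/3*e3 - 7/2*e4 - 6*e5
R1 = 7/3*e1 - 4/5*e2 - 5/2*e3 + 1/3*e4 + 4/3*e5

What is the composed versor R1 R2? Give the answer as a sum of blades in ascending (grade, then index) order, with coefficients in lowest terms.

Distribute over the terms of R1 (each basis-blade product reordered to ascending indices, repeated generators contracted through their squares):
(7/3*e1) R2 = 56/3 - 28/15*e12 - 14/9*e13 - 49/6*e14 - 14*e15
(-4/5*e2) R2 = 16/25 + 32/5*e12 + 8/15*e23 + 14/5*e24 + 24/5*e25
(-5/2*e3) R2 = 5/3 + 20*e13 - 2*e23 + 35/4*e34 + 15*e35
(1/3*e4) R2 = -7/6 - 8/3*e14 + 4/15*e24 + 2/9*e34 - 2*e45
(4/3*e5) R2 = 8 - 32/3*e15 + 16/15*e25 + 8/9*e35 + 14/3*e45
Summing the partial products and collecting blades:
Answer: 4171/150 + 68/15*e12 + 166/9*e13 - 65/6*e14 - 74/3*e15 - 22/15*e23 + 46/15*e24 + 88/15*e25 + 323/36*e34 + 143/9*e35 + 8/3*e45


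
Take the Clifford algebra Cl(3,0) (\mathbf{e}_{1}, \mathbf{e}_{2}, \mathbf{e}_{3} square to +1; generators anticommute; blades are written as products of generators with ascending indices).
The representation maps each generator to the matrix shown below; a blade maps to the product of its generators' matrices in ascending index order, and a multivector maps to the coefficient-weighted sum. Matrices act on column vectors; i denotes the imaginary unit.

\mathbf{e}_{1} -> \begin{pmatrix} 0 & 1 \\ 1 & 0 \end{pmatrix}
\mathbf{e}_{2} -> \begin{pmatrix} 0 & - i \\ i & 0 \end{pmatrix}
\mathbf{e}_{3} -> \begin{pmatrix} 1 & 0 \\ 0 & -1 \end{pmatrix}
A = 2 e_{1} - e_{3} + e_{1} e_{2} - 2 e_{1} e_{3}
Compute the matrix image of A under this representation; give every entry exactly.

Bivector images (products of the table entries): rho(e_{1} e_{2}) = rho(\mathbf{e}_{1})rho(\mathbf{e}_{2}) = \begin{pmatrix} i & 0 \\ 0 & - i \end{pmatrix}; rho(e_{1} e_{3}) = rho(\mathbf{e}_{1})rho(\mathbf{e}_{3}) = \begin{pmatrix} 0 & -1 \\ 1 & 0 \end{pmatrix}.
M = (2)*rho(e_{1}) + (-1)*rho(e_{3}) + (1)*rho(e_{1} e_{2}) + (-2)*rho(e_{1} e_{3}), summed entrywise:
Answer: \begin{pmatrix} -1 + i & 4 \\ 0 & 1 - i \end{pmatrix}


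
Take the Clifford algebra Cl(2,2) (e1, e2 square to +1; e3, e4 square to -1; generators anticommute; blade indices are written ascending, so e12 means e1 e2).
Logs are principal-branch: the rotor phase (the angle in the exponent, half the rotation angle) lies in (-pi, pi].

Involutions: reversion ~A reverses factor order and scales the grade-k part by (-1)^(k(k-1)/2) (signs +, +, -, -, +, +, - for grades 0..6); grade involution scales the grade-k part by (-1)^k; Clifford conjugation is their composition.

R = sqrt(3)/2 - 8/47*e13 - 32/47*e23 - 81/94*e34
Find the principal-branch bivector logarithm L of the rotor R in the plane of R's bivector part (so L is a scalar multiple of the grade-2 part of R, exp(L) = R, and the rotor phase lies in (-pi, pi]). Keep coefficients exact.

The scalar part of R is sqrt(3)/2, which fixes the principal-branch rotor phase; the unit plane is then the bivector part divided by the sine of that phase, and L is that plane scaled by the phase.
Concretely: cos(phase) = sqrt(3)/2 gives phase = ±pi/6, and since phase/sin(phase) is even the sign is immaterial: L = (phase/sin(phase)) * <R>_2 = (pi/3) * <R>_2.
Answer: -8*pi/141*e13 - 32*pi/141*e23 - 27*pi/94*e34


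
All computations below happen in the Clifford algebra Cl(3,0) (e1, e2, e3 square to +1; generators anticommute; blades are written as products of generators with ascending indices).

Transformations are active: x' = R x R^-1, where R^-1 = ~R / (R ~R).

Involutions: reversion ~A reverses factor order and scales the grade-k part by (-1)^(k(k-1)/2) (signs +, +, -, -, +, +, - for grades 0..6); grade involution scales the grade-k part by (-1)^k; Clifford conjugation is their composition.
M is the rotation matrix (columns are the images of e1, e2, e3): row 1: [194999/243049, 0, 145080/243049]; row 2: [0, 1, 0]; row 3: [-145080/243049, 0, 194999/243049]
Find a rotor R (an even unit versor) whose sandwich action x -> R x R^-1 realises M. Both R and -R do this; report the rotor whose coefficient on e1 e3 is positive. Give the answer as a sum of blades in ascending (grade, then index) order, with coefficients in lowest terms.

Method: write R = a + b12*e1 e2 + b13*e1 e3 + b23*e2 e3 with a^2 + b12^2 + b13^2 + b23^2 = 1 (so R^-1 = ~R). Expanding the columns R e_j ~R gives tr M = 4a^2 - 1 and, from the antisymmetric part, M21 - M12 = -4a*b12, M13 - M31 = 4a*b13, M32 - M23 = -4a*b23.
Here tr M = 633047/243049, so a^2 = (1 + tr M)/4 = 219024/243049 and a = ±468/493. Taking a = 468/493: M21 - M12 = 0, M13 - M31 = 290160/243049, M32 - M23 = 0, giving b12 = 0, b13 = 155/493, b23 = 0, i.e. R = 468/493 + 155/493*e1 e3.
Its e1 e3 coefficient is already positive.
Answer: 468/493 + 155/493*e1 e3. Key observation: the double cover Spin(3) -> SO(3) sends R and -R to the same matrix (trace 633047/243049 here), so the stated sign of the e1 e3 coefficient is what selects one sheet.


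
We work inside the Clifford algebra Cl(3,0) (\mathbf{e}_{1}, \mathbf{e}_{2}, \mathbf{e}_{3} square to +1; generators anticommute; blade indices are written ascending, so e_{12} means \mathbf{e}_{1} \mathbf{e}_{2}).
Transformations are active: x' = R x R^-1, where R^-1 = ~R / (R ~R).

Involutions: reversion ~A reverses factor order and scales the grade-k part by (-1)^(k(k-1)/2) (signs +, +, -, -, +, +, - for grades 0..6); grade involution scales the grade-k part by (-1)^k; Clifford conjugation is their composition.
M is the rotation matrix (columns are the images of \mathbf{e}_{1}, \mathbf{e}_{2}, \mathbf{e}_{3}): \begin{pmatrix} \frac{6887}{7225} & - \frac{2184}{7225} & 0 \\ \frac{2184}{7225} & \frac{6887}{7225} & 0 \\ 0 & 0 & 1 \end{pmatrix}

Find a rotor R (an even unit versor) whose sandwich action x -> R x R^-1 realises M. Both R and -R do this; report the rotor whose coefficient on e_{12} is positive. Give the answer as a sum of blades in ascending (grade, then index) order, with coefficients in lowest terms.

Method: write R = a + b12*e_{12} + b13*e_{13} + b23*e_{23} with a^2 + b12^2 + b13^2 + b23^2 = 1 (so R^-1 = ~R). Expanding the columns R e_j ~R gives tr M = 4a^2 - 1 and, from the antisymmetric part, M21 - M12 = -4a*b12, M13 - M31 = 4a*b13, M32 - M23 = -4a*b23.
Here tr M = \frac{20999}{7225}, so a^2 = (1 + tr M)/4 = \frac{7056}{7225} and a = ±\frac{84}{85}. Taking a = \frac{84}{85}: M21 - M12 = \frac{4368}{7225}, M13 - M31 = 0, M32 - M23 = 0, giving b12 = -\frac{13}{85}, b13 = 0, b23 = 0, i.e. R = \frac{84}{85} - \frac{13}{85} e_{12}.
Its e_{12} coefficient is negative, so report the other preimage -R.
Answer: -\frac{84}{85} + \frac{13}{85} e_{12}. Sheet selection: the two-to-one cover makes ±R indistinguishable at the matrix level (trace \frac{20999}{7225}), so uniqueness comes from the required sign on e_{12}.


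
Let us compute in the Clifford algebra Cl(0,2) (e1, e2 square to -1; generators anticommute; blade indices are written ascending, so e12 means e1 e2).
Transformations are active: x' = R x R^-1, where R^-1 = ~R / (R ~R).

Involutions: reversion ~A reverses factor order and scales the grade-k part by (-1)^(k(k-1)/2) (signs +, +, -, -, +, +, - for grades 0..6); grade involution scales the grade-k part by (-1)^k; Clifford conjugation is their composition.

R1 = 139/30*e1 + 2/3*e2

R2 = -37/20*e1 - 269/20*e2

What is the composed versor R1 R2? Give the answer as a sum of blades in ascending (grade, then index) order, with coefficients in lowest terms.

Distribute over the terms of R1 (each basis-blade product reordered to ascending indices, repeated generators contracted through their squares):
(139/30*e1) R2 = 5143/600 - 37391/600*e12
(2/3*e2) R2 = 269/30 + 37/30*e12
Summing the partial products and collecting blades:
Answer: 10523/600 - 12217/200*e12


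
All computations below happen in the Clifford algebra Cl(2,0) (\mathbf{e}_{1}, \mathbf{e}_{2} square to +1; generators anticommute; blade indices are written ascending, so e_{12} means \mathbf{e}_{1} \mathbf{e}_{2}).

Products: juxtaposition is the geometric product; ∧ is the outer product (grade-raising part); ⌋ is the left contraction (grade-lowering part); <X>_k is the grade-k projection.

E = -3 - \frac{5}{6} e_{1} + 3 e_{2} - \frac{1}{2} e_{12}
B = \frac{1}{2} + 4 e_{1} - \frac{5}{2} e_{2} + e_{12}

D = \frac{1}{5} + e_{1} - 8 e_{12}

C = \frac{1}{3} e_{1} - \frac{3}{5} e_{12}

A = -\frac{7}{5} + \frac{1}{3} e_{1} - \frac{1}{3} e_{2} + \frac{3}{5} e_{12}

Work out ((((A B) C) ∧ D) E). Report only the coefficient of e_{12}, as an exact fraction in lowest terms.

step 1: \frac{13}{15} - \frac{33}{5} e_{1} + \frac{19}{15} e_{2} - \frac{3}{5} e_{12}
step 2: -\frac{64}{25} + \frac{236}{225} e_{1} + \frac{104}{25} e_{2} - \frac{212}{225} e_{12}
step 3: -\frac{64}{125} - \frac{2644}{1125} e_{1} + \frac{104}{125} e_{2} + \frac{18148}{1125} e_{12}
step 4: \frac{9488}{675} + \frac{7036}{125} e_{1} + \frac{35728}{3375} e_{2} - \frac{6812}{125} e_{12}
Answer: -\frac{6812}{125}


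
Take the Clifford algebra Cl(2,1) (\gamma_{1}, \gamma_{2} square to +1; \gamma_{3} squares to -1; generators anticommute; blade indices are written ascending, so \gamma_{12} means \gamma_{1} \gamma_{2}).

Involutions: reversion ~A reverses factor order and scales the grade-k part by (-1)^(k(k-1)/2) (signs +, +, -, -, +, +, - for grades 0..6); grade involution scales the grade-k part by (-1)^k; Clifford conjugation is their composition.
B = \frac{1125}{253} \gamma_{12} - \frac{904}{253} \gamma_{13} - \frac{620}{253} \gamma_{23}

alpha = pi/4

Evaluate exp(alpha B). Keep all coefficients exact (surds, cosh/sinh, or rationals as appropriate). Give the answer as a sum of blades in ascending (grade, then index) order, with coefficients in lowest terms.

B^2 term by term: the squares give (\frac{1125}{253})^2*(\gamma_{12})^2 + (-\frac{904}{253})^2*(\gamma_{13})^2 + (-\frac{620}{253})^2*(\gamma_{23})^2 = \frac{1265625}{64009}*(-1) + \frac{817216}{64009}*(+1) + \frac{384400}{64009}*(+1) = -1 (each basis 2-blade squares to minus the product of its generators' squares); cross terms between blades sharing an index anticommute and cancel. So B^2 = -1.
B^2 = -1 — a negative square means the series sums to a rotation: l = 1, alpha*l = \frac{\pi}{4}, so exp(alpha B) = cos(\frac{\pi}{4}) + (sin(\frac{\pi}{4})/1)*B = \frac{\sqrt{2}}{2} + (\frac{\sqrt{2}}{2})*B.
Answer: \frac{\sqrt{2}}{2} + \frac{1125 \sqrt{2}}{506} \gamma_{12} - \frac{452 \sqrt{2}}{253} \gamma_{13} - \frac{310 \sqrt{2}}{253} \gamma_{23}


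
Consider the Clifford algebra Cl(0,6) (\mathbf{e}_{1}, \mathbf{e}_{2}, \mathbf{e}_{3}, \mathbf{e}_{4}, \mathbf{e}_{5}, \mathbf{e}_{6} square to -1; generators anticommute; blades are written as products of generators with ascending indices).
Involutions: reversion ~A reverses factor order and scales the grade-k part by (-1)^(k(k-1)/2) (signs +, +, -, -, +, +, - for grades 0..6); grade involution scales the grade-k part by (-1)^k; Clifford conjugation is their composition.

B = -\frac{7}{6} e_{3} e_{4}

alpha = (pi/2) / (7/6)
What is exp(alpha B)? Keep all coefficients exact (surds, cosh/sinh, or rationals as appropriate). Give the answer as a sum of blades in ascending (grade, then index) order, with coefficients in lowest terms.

B^2 = (-\frac{7}{6})^2*(e_{3} e_{4})^2 = \frac{49}{36}*(-1) = -\frac{49}{36} (a basis 2-blade squares to minus the product of its generators' squares).
B^2 = -\frac{49}{36} — the series telescopes trigonometrically here: l = \frac{7}{6}, alpha*l = \frac{\pi}{2}, so exp(alpha B) = cos(\frac{\pi}{2}) + (sin(\frac{\pi}{2})/(\frac{7}{6}))*B = 0 + (\frac{6}{7})*B.
Answer: -e_{3} e_{4}


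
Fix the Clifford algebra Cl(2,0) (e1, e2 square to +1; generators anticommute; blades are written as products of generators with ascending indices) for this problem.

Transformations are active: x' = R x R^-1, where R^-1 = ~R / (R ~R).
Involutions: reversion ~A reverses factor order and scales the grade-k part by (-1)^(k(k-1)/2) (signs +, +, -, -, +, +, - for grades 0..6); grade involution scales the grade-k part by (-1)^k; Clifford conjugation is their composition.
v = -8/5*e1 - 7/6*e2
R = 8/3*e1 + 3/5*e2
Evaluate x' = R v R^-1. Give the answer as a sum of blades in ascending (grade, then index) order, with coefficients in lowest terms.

~R = 8/3*e1 + 3/5*e2, and R ~R = 1681/225, so R^-1 = ~R / (1681/225).
R v = -149/30 - 484/225*e1 e2
Answer: -16352/8405*e1 + 3721/10086*e2


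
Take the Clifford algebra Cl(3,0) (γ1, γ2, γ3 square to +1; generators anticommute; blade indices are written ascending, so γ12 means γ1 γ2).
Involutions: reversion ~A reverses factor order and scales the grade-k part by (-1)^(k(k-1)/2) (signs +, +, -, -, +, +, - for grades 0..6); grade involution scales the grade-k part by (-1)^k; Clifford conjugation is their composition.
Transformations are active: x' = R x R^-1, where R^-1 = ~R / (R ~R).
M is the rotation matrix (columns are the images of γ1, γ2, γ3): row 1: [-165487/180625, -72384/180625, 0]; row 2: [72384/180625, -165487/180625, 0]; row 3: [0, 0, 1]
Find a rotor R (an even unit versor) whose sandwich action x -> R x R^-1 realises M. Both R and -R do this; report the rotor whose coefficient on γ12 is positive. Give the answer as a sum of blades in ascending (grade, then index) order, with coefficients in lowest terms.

Method: write R = a + b12*γ12 + b13*γ13 + b23*γ23 with a^2 + b12^2 + b13^2 + b23^2 = 1 (so R^-1 = ~R). Expanding the columns R e_j ~R gives tr M = 4a^2 - 1 and, from the antisymmetric part, M21 - M12 = -4a*b12, M13 - M31 = 4a*b13, M32 - M23 = -4a*b23.
Here tr M = -150349/180625, so a^2 = (1 + tr M)/4 = 7569/180625 and a = ±87/425. Taking a = 87/425: M21 - M12 = 144768/180625, M13 - M31 = 0, M32 - M23 = 0, giving b12 = -416/425, b13 = 0, b23 = 0, i.e. R = 87/425 - 416/425*γ12.
Its γ12 coefficient is negative, so report the other preimage -R.
Answer: -87/425 + 416/425*γ12. Note: both R and -R realise this M (trace -150349/180625); the covering map identifies them, and the γ12-coefficient sign is the tie-breaker.


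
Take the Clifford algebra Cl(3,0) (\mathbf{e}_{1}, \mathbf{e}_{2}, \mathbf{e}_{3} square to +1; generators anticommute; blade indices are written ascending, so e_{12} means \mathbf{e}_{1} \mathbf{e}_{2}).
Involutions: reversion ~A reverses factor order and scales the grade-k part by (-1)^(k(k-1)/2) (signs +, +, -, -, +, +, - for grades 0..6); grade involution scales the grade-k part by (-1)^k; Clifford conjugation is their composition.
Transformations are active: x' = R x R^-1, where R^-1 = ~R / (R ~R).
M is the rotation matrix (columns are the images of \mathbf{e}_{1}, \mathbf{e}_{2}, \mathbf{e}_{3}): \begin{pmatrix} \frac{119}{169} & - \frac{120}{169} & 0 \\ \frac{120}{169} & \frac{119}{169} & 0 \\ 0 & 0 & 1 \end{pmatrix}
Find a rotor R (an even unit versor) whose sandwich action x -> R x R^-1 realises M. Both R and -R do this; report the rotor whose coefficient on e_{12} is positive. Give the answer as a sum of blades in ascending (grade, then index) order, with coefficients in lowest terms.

Method: write R = a + b12*e_{12} + b13*e_{13} + b23*e_{23} with a^2 + b12^2 + b13^2 + b23^2 = 1 (so R^-1 = ~R). Expanding the columns R e_j ~R gives tr M = 4a^2 - 1 and, from the antisymmetric part, M21 - M12 = -4a*b12, M13 - M31 = 4a*b13, M32 - M23 = -4a*b23.
Here tr M = \frac{407}{169}, so a^2 = (1 + tr M)/4 = \frac{144}{169} and a = ±\frac{12}{13}. Taking a = \frac{12}{13}: M21 - M12 = \frac{240}{169}, M13 - M31 = 0, M32 - M23 = 0, giving b12 = -\frac{5}{13}, b13 = 0, b23 = 0, i.e. R = \frac{12}{13} - \frac{5}{13} e_{12}.
Its e_{12} coefficient is negative, so report the other preimage -R.
Answer: -\frac{12}{13} + \frac{5}{13} e_{12}. Why the constraint matters: R and -R act identically through the sandwich — M has trace \frac{407}{169} either way — so only the sign condition on e_{12} picks one of the two preimages.


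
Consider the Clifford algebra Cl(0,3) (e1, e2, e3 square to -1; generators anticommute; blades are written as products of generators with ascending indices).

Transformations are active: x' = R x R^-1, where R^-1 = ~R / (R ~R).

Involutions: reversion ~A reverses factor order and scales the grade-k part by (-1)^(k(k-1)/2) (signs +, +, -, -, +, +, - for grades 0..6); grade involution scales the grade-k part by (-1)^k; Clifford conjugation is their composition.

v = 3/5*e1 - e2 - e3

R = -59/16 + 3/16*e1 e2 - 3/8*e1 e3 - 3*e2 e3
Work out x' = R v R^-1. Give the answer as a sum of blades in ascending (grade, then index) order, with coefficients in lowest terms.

~R = -59/16 - 3/16*e1 e2 + 3/8*e1 e3 + 3*e2 e3, and R ~R = 2915/128, so R^-1 = ~R / (2915/128).
R v = -12/5*e1 + 4/5*e2 + 517/80*e3 - 189/80*e1 e2 e3
Answer: 2331/2915*e1 + 1933/2915*e2 - 3299/2915*e3


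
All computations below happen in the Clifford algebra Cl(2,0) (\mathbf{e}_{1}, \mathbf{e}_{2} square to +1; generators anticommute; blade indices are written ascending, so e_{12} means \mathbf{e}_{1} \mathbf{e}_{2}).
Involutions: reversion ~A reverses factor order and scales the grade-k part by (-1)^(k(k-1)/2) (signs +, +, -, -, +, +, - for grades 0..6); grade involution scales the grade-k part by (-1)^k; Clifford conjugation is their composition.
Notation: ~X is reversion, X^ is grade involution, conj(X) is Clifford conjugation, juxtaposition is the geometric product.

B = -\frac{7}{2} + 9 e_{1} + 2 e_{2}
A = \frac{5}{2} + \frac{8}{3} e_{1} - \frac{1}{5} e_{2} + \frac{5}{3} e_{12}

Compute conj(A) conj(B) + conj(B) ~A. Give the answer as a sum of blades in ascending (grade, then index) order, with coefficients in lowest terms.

first term: \frac{297}{20} - \frac{59}{6} e_{1} - \frac{207}{10} e_{2} + \frac{389}{30} e_{12}
second term: -\frac{647}{20} - \frac{211}{6} e_{1} + \frac{107}{10} e_{2} + \frac{389}{30} e_{12}
Answer: -\frac{35}{2} - 45 e_{1} - 10 e_{2} + \frac{389}{15} e_{12}


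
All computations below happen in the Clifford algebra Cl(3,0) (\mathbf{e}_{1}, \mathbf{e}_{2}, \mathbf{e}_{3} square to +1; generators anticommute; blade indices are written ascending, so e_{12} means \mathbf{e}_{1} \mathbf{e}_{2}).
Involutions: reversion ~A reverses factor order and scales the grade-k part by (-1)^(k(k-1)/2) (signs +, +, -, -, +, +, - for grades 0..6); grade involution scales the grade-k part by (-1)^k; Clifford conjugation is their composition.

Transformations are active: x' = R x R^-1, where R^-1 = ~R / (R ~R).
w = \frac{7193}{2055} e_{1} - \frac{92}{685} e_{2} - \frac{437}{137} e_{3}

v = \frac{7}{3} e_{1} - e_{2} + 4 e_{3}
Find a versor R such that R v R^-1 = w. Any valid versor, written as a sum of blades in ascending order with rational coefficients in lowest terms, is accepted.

A norm check does it: q(v) = q(w) = \frac{202}{9}, hence R = v + w = \frac{3996}{685} e_{1} - \frac{777}{685} e_{2} + \frac{111}{137} e_{3} realises the map — parallel part kept, (v - w)/2 negated, v carried to w.
Answer: \frac{3996}{685} e_{1} - \frac{777}{685} e_{2} + \frac{111}{137} e_{3}


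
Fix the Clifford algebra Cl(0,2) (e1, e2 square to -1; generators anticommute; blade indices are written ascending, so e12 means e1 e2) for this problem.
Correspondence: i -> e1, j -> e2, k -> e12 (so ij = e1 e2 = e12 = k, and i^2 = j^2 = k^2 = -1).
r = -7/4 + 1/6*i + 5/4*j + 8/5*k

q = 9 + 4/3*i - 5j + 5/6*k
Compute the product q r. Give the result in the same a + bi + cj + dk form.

In blades: q = 9 + 4/3*e1 - 5*e2 + 5/6*e12, r = -7/4 + 1/6*e1 + 5/4*e2 + 8/5*e12.
Distribute q over r term by term (generator squares from the signature, products reordered to ascending indices): (9)*r = -63/4 + 3/2*e1 + 45/4*e2 + 72/5*e12; (4/3*e1)*r = -2/9 - 7/3*e1 - 32/15*e2 + 5/3*e12; (-5*e2)*r = 25/4 - 8*e1 + 35/4*e2 + 5/6*e12; (5/6*e12)*r = -4/3 - 25/24*e1 + 5/36*e2 - 35/24*e12.
Sum: -199/18 - 79/8*e1 + 3241/180*e2 + 1853/120*e12; translating back through the correspondence:
Answer: -199/18 - 79/8*i + 3241/180*j + 1853/120*k


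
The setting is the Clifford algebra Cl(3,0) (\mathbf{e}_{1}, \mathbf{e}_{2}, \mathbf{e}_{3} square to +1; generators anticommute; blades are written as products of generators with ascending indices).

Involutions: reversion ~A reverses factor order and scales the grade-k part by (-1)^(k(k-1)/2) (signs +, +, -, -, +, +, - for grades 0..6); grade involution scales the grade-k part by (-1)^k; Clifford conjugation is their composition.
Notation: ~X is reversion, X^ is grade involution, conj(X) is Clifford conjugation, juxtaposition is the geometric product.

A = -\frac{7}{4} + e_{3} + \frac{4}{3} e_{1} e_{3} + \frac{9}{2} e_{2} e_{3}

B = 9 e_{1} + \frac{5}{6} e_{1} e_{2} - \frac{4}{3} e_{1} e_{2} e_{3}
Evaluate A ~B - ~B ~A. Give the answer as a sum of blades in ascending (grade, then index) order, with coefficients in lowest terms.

first term: -\frac{87}{4} e_{1} + \frac{16}{9} e_{2} - 12 e_{3} + \frac{67}{24} e_{1} e_{2} - \frac{21}{4} e_{1} e_{3} - \frac{10}{9} e_{2} e_{3} + \frac{112}{3} e_{1} e_{2} e_{3}
second term: -\frac{39}{4} e_{1} - \frac{16}{9} e_{2} - 12 e_{3} + \frac{67}{24} e_{1} e_{2} + \frac{51}{4} e_{1} e_{3} - \frac{10}{9} e_{2} e_{3} - \frac{131}{3} e_{1} e_{2} e_{3}
Answer: -12 e_{1} + \frac{32}{9} e_{2} - 18 e_{1} e_{3} + 81 e_{1} e_{2} e_{3}


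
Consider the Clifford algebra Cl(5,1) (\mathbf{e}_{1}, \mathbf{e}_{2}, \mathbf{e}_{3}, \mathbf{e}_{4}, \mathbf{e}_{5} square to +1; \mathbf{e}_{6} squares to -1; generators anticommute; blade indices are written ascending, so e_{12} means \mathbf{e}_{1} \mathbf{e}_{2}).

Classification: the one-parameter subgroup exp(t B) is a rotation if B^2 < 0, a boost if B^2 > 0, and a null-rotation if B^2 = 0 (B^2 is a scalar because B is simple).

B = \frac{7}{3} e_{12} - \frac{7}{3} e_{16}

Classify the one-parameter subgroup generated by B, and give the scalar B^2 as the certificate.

B^2 term by term: the squares give (\frac{7}{3})^2*(e_{12})^2 + (-\frac{7}{3})^2*(e_{16})^2 = \frac{49}{9}*(-1) + \frac{49}{9}*(+1) = 0 (each basis 2-blade squares to minus the product of its generators' squares); cross terms between blades sharing an index anticommute and cancel. So B^2 = 0.
Answer: null-rotation, certificate B^2 = 0. The scalar 0 is the complete invariant here: its sign names the subgroup type.


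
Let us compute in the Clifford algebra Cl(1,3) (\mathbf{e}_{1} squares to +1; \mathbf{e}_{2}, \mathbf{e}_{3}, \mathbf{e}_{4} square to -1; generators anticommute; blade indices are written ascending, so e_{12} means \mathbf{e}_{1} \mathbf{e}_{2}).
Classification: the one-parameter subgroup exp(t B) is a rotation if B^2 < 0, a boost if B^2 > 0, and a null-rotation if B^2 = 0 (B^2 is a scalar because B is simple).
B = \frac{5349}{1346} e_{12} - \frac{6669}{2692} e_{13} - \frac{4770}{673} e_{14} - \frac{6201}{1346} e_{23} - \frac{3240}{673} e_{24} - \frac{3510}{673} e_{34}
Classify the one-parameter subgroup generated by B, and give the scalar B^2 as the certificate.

B^2 term by term: the squares give (\frac{5349}{1346})^2*(e_{12})^2 + (-\frac{6669}{2692})^2*(e_{13})^2 + (-\frac{4770}{673})^2*(e_{14})^2 + (-\frac{6201}{1346})^2*(e_{23})^2 + (-\frac{3240}{673})^2*(e_{24})^2 + (-\frac{3510}{673})^2*(e_{34})^2 = \frac{28611801}{1811716}*(+1) + \frac{44475561}{7246864}*(+1) + \frac{22752900}{452929}*(+1) + \frac{38452401}{1811716}*(-1) + \frac{10497600}{452929}*(-1) + \frac{12320100}{452929}*(-1) = \frac{9}{16} (each basis 2-blade squares to minus the product of its generators' squares); cross terms between blades sharing an index anticommute and cancel; the commuting (index-disjoint) pairs give grade-4 terms 2*c*c'*(blade product), which cancel blade by blade — e_{1234}: -\frac{18774990}{452929} - \frac{10803780}{452929} + \frac{29578770}{452929} = 0 — confirming B is simple. So B^2 = \frac{9}{16}.
Answer: boost, certificate B^2 = \frac{9}{16}. Why this suffices: the scalar \frac{9}{16} survives any versor conjugation, so its sign alone determines the class however B is presented.
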